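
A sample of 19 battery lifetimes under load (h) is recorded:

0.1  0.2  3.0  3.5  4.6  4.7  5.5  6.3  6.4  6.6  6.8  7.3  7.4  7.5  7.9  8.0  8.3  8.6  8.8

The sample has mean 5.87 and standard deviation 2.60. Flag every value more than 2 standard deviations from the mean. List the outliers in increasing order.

Cutoffs at x̄ ± 2s: 5.87 ± 2·2.60 = [0.67, 11.07].
0.1: z = -2.22, |z| > 2 → outlier.
0.2: z = -2.18, |z| > 2 → outlier.
Every other value lies within [0.67, 11.07].

0.1, 0.2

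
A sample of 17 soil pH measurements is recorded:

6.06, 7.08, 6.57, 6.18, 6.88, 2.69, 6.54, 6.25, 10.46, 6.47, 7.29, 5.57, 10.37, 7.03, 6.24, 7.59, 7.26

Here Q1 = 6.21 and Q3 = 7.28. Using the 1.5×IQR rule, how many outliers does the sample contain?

IQR = 1.07; fences at 6.21 − 1.605 = 4.605 and 7.28 + 1.605 = 8.885.
Outside the cutoffs: 2.69, 10.37, 10.46.

3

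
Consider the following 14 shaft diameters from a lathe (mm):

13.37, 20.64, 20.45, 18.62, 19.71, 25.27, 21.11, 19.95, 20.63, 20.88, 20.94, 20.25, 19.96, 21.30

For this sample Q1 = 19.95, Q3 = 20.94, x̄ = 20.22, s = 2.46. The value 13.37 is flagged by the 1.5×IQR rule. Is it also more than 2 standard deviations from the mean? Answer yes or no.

z = (13.37 − 20.22) / 2.46 = -2.78.
|z| = 2.78 > 2.

yes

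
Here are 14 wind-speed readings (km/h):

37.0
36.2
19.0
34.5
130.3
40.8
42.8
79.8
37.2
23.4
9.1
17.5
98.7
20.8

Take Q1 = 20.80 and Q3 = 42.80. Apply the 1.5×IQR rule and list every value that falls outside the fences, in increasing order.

79.8, 98.7, 130.3

IQR = Q3 − Q1 = 42.80 − 20.80 = 22.00.
Lower fence = Q1 − 1.5·IQR = 20.80 − 33.00 = -12.20.
Upper fence = Q3 + 1.5·IQR = 42.80 + 33.00 = 75.80.
79.8 > 75.80 → outlier.
98.7 > 75.80 → outlier.
130.3 > 75.80 → outlier.
All remaining values lie within [-12.20, 75.80].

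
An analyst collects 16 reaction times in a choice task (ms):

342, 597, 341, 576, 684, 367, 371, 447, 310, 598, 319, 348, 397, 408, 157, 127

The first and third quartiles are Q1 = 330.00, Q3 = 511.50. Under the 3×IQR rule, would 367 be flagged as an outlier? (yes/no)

no

IQR = Q3 − Q1 = 511.50 − 330.00 = 181.50.
Lower fence = Q1 − 3·IQR = 330.00 − 544.50 = -214.50.
Upper fence = Q3 + 3·IQR = 511.50 + 544.50 = 1056.00.
367 lies within [-214.50, 1056.00].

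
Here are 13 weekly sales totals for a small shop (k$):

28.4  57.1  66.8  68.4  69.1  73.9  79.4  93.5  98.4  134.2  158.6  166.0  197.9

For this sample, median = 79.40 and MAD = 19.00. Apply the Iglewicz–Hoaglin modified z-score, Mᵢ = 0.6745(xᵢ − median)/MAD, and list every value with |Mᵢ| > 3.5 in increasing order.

197.9

|Mᵢ| > 3.5 ⇔ |xᵢ − 79.40| > 3.5·19.00/0.6745 = 98.59.
So outliers lie outside [-19.19, 177.99].
197.9: M = 4.21 → outlier.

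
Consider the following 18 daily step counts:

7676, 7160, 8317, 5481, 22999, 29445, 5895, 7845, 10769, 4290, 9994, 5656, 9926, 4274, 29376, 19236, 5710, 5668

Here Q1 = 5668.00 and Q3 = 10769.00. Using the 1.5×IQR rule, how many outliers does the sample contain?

IQR = 5101.00; fences at 5668.00 − 7651.50 = -1983.50 and 10769.00 + 7651.50 = 18420.50.
Outside the cutoffs: 19236, 22999, 29376, 29445.

4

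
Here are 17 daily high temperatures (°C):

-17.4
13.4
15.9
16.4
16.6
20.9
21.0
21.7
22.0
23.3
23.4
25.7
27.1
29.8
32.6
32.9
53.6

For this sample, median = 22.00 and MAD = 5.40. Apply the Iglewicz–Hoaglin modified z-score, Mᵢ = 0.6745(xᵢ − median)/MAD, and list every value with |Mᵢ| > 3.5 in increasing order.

|Mᵢ| > 3.5 ⇔ |xᵢ − 22.00| > 3.5·5.40/0.6745 = 28.02.
So outliers lie outside [-6.02, 50.02].
-17.4: M = -4.92 → outlier.
53.6: M = 3.95 → outlier.

-17.4, 53.6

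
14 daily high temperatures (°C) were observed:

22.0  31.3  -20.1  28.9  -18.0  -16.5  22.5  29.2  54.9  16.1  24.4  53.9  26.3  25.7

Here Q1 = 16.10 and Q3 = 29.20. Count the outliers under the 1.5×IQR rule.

5

IQR = 13.10; fences at 16.10 − 19.65 = -3.55 and 29.20 + 19.65 = 48.85.
Outside the cutoffs: -20.1, -18.0, -16.5, 53.9, 54.9.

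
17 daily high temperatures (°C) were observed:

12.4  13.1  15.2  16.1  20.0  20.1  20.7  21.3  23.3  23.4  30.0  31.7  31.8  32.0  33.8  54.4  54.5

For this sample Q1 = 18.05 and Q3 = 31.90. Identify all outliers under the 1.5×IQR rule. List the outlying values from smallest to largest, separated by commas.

IQR = Q3 − Q1 = 31.90 − 18.05 = 13.85.
Lower fence = Q1 − 1.5·IQR = 18.05 − 20.775 = -2.725.
Upper fence = Q3 + 1.5·IQR = 31.90 + 20.775 = 52.675.
54.4 > 52.675 → outlier.
54.5 > 52.675 → outlier.
All remaining values lie within [-2.725, 52.675].

54.4, 54.5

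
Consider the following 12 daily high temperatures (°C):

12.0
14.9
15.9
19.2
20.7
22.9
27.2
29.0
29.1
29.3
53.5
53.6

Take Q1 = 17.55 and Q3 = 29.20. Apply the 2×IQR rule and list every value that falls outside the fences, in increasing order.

IQR = Q3 − Q1 = 29.20 − 17.55 = 11.65.
Lower fence = Q1 − 2·IQR = 17.55 − 23.30 = -5.75.
Upper fence = Q3 + 2·IQR = 29.20 + 23.30 = 52.50.
53.5 > 52.50 → outlier.
53.6 > 52.50 → outlier.
All remaining values lie within [-5.75, 52.50].

53.5, 53.6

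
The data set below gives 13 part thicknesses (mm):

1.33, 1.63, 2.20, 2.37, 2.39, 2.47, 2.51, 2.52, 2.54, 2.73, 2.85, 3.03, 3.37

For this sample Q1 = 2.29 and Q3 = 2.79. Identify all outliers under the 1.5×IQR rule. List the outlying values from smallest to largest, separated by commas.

IQR = Q3 − Q1 = 2.79 − 2.29 = 0.50.
Lower fence = Q1 − 1.5·IQR = 2.29 − 0.75 = 1.54.
Upper fence = Q3 + 1.5·IQR = 2.79 + 0.75 = 3.54.
1.33 < 1.54 → outlier.
All remaining values lie within [1.54, 3.54].

1.33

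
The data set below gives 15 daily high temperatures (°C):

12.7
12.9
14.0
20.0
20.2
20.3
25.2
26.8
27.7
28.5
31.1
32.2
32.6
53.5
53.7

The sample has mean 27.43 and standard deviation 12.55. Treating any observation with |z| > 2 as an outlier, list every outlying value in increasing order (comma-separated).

Cutoffs at x̄ ± 2s: 27.43 ± 2·12.55 = [2.33, 52.53].
53.5: z = 2.08, |z| > 2 → outlier.
53.7: z = 2.09, |z| > 2 → outlier.
Every other value lies within [2.33, 52.53].

53.5, 53.7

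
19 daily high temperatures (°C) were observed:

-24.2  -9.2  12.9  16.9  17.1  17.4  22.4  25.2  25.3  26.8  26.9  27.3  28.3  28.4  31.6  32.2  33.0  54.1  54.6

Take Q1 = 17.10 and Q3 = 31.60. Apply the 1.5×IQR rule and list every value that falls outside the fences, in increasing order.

-24.2, -9.2, 54.1, 54.6

IQR = Q3 − Q1 = 31.60 − 17.10 = 14.50.
Lower fence = Q1 − 1.5·IQR = 17.10 − 21.75 = -4.65.
Upper fence = Q3 + 1.5·IQR = 31.60 + 21.75 = 53.35.
-24.2 < -4.65 → outlier.
-9.2 < -4.65 → outlier.
54.1 > 53.35 → outlier.
54.6 > 53.35 → outlier.
All remaining values lie within [-4.65, 53.35].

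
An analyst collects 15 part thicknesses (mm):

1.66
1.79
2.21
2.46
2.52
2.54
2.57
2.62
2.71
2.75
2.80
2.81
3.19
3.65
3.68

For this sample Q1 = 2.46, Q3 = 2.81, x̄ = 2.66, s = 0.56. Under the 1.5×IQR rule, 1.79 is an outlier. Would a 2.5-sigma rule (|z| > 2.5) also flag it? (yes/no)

no

z = (1.79 − 2.66) / 0.56 = -1.55.
|z| = 1.55 ≤ 2.5.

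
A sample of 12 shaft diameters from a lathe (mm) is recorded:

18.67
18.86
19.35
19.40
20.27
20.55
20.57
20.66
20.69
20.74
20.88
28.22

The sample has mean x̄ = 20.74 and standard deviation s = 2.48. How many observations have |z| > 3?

1

Cutoffs: x̄ ± 3s = [13.30, 28.18].
Outside the cutoffs: 28.22.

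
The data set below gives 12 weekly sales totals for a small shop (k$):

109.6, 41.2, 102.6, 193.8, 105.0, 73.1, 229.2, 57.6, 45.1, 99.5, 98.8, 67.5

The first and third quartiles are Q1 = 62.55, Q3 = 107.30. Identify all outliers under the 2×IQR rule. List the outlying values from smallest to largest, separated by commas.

229.2

IQR = Q3 − Q1 = 107.30 − 62.55 = 44.75.
Lower fence = Q1 − 2·IQR = 62.55 − 89.50 = -26.95.
Upper fence = Q3 + 2·IQR = 107.30 + 89.50 = 196.80.
229.2 > 196.80 → outlier.
All remaining values lie within [-26.95, 196.80].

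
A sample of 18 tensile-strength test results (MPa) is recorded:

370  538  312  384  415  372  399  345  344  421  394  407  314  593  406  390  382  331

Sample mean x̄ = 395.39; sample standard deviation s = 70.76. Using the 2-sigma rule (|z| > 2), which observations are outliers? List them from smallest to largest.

538, 593

Cutoffs at x̄ ± 2s: 395.39 ± 2·70.76 = [253.87, 536.91].
538: z = 2.02, |z| > 2 → outlier.
593: z = 2.79, |z| > 2 → outlier.
Every other value lies within [253.87, 536.91].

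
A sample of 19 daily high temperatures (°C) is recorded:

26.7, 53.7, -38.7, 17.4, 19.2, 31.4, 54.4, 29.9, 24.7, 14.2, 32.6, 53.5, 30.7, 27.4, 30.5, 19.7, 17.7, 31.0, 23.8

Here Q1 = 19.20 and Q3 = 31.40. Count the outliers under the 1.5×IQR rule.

IQR = 12.20; fences at 19.20 − 18.30 = 0.90 and 31.40 + 18.30 = 49.70.
Outside the cutoffs: -38.7, 53.5, 53.7, 54.4.

4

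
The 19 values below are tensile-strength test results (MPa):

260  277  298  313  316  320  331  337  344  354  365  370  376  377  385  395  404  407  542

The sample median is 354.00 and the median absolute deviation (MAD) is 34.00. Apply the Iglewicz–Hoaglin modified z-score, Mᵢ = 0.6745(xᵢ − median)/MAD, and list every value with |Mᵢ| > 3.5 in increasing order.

|Mᵢ| > 3.5 ⇔ |xᵢ − 354.00| > 3.5·34.00/0.6745 = 176.43.
So outliers lie outside [177.57, 530.43].
542: M = 3.73 → outlier.

542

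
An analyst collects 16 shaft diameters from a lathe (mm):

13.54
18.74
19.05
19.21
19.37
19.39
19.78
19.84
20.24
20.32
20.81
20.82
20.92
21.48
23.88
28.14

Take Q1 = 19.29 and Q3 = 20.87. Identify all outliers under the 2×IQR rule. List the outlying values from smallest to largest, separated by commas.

13.54, 28.14

IQR = Q3 − Q1 = 20.87 − 19.29 = 1.58.
Lower fence = Q1 − 2·IQR = 19.29 − 3.16 = 16.13.
Upper fence = Q3 + 2·IQR = 20.87 + 3.16 = 24.03.
13.54 < 16.13 → outlier.
28.14 > 24.03 → outlier.
All remaining values lie within [16.13, 24.03].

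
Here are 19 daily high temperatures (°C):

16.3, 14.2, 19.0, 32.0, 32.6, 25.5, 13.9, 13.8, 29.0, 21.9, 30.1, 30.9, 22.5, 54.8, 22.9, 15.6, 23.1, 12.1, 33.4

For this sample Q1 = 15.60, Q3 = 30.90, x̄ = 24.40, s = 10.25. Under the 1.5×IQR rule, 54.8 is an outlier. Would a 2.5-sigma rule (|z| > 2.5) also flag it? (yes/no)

yes

z = (54.8 − 24.40) / 10.25 = 2.97.
|z| = 2.97 > 2.5.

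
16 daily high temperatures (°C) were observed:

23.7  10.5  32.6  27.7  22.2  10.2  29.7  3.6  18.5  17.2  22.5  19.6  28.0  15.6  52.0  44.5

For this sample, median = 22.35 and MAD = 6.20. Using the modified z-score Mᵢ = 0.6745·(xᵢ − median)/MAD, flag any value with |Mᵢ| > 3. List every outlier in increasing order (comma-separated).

52.0

|Mᵢ| > 3 ⇔ |xᵢ − 22.35| > 3·6.20/0.6745 = 27.58.
So outliers lie outside [-5.23, 49.93].
52.0: M = 3.23 → outlier.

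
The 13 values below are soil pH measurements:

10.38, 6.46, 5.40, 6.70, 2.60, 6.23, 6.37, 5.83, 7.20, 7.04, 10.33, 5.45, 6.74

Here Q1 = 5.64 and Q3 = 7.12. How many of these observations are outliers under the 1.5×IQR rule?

3

IQR = 1.48; fences at 5.64 − 2.22 = 3.42 and 7.12 + 2.22 = 9.34.
Outside the cutoffs: 2.60, 10.33, 10.38.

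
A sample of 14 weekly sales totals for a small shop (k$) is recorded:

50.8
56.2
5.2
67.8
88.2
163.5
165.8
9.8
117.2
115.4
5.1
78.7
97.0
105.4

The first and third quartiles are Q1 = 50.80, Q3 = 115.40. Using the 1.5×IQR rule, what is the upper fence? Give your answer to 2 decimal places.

IQR = Q3 − Q1 = 115.40 − 50.80 = 64.60.
Lower fence = Q1 − 1.5·IQR = 50.80 − 96.90 = -46.10.
Upper fence = Q3 + 1.5·IQR = 115.40 + 96.90 = 212.30.

212.30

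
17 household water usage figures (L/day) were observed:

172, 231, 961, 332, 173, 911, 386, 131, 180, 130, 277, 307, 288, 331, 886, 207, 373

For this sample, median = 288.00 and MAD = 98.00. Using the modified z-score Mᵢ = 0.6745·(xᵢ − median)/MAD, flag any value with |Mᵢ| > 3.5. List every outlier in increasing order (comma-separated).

|Mᵢ| > 3.5 ⇔ |xᵢ − 288.00| > 3.5·98.00/0.6745 = 508.52.
So outliers lie outside [-220.52, 796.52].
886: M = 4.12 → outlier.
911: M = 4.29 → outlier.
961: M = 4.63 → outlier.

886, 911, 961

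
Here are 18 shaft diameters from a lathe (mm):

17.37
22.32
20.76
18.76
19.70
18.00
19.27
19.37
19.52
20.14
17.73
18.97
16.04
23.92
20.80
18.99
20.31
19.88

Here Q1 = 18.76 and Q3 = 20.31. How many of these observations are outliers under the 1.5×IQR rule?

2

IQR = 1.55; fences at 18.76 − 2.325 = 16.435 and 20.31 + 2.325 = 22.635.
Outside the cutoffs: 16.04, 23.92.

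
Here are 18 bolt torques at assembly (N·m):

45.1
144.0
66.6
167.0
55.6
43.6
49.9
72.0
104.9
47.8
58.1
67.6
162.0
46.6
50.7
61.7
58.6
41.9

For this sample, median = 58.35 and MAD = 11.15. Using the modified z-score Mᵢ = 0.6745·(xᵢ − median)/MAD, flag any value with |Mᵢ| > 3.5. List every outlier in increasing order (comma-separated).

|Mᵢ| > 3.5 ⇔ |xᵢ − 58.35| > 3.5·11.15/0.6745 = 57.86.
So outliers lie outside [0.49, 116.21].
144.0: M = 5.18 → outlier.
162.0: M = 6.27 → outlier.
167.0: M = 6.57 → outlier.

144.0, 162.0, 167.0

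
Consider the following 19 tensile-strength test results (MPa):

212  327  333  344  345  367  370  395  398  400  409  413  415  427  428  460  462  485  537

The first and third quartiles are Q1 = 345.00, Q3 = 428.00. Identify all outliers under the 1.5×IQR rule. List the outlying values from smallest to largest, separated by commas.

212

IQR = Q3 − Q1 = 428.00 − 345.00 = 83.00.
Lower fence = Q1 − 1.5·IQR = 345.00 − 124.50 = 220.50.
Upper fence = Q3 + 1.5·IQR = 428.00 + 124.50 = 552.50.
212 < 220.50 → outlier.
All remaining values lie within [220.50, 552.50].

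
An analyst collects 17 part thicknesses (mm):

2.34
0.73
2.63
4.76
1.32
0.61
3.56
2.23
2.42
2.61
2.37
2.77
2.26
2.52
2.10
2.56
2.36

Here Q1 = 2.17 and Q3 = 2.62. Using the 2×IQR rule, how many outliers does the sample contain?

4

IQR = 0.45; fences at 2.17 − 0.90 = 1.27 and 2.62 + 0.90 = 3.52.
Outside the cutoffs: 0.61, 0.73, 3.56, 4.76.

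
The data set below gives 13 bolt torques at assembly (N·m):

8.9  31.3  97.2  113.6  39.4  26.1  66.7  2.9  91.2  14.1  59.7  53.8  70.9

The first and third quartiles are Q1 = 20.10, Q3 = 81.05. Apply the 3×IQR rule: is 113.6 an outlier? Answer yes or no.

IQR = Q3 − Q1 = 81.05 − 20.10 = 60.95.
Lower fence = Q1 − 3·IQR = 20.10 − 182.85 = -162.75.
Upper fence = Q3 + 3·IQR = 81.05 + 182.85 = 263.90.
113.6 lies within [-162.75, 263.90].

no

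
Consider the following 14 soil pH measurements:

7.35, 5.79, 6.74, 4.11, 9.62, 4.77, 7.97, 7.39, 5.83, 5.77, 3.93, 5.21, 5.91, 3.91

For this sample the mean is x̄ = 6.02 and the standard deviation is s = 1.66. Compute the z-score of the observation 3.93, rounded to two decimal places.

-1.26

z = (3.93 − 6.02) / 1.66 = -1.26.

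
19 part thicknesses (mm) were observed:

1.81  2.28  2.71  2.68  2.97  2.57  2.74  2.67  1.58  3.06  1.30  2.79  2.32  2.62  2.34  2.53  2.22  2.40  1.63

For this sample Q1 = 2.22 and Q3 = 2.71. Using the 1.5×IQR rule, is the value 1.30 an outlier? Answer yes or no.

IQR = Q3 − Q1 = 2.71 − 2.22 = 0.49.
Lower fence = Q1 − 1.5·IQR = 2.22 − 0.735 = 1.485.
Upper fence = Q3 + 1.5·IQR = 2.71 + 0.735 = 3.445.
1.30 lies below the lower fence.

yes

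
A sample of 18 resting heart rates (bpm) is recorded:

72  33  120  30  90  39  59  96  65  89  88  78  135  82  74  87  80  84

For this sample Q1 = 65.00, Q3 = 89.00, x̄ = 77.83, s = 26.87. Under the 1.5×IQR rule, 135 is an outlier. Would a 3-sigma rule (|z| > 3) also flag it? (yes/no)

z = (135 − 77.83) / 26.87 = 2.13.
|z| = 2.13 ≤ 3.

no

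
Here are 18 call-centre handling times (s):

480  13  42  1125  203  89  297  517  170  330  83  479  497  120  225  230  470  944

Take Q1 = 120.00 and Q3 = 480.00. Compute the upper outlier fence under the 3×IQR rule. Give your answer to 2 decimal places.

IQR = Q3 − Q1 = 480.00 − 120.00 = 360.00.
Lower fence = Q1 − 3·IQR = 120.00 − 1080.00 = -960.00.
Upper fence = Q3 + 3·IQR = 480.00 + 1080.00 = 1560.00.

1560.00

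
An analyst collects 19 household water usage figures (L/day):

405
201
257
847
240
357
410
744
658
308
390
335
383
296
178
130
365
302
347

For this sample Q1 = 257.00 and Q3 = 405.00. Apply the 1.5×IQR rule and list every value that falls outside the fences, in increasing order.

658, 744, 847

IQR = Q3 − Q1 = 405.00 − 257.00 = 148.00.
Lower fence = Q1 − 1.5·IQR = 257.00 − 222.00 = 35.00.
Upper fence = Q3 + 1.5·IQR = 405.00 + 222.00 = 627.00.
658 > 627.00 → outlier.
744 > 627.00 → outlier.
847 > 627.00 → outlier.
All remaining values lie within [35.00, 627.00].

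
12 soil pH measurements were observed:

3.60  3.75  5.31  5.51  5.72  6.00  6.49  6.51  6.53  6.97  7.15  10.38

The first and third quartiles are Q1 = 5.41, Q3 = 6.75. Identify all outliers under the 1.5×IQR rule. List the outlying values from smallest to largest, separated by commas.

10.38

IQR = Q3 − Q1 = 6.75 − 5.41 = 1.34.
Lower fence = Q1 − 1.5·IQR = 5.41 − 2.01 = 3.40.
Upper fence = Q3 + 1.5·IQR = 6.75 + 2.01 = 8.76.
10.38 > 8.76 → outlier.
All remaining values lie within [3.40, 8.76].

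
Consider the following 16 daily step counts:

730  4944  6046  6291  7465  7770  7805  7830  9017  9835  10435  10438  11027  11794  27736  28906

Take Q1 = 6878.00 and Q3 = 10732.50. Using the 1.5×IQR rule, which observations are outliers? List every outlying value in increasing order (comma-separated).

730, 27736, 28906

IQR = Q3 − Q1 = 10732.50 − 6878.00 = 3854.50.
Lower fence = Q1 − 1.5·IQR = 6878.00 − 5781.75 = 1096.25.
Upper fence = Q3 + 1.5·IQR = 10732.50 + 5781.75 = 16514.25.
730 < 1096.25 → outlier.
27736 > 16514.25 → outlier.
28906 > 16514.25 → outlier.
All remaining values lie within [1096.25, 16514.25].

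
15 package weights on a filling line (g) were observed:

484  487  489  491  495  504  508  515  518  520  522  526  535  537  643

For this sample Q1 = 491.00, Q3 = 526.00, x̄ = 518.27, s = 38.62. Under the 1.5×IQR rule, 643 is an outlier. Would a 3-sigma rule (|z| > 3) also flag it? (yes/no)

z = (643 − 518.27) / 38.62 = 3.23.
|z| = 3.23 > 3.

yes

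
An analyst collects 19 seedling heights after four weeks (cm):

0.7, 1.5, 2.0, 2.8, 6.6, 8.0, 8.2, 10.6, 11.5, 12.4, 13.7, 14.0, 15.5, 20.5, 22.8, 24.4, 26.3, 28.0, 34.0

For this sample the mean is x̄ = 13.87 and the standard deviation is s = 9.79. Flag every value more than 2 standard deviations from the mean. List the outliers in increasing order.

Cutoffs at x̄ ± 2s: 13.87 ± 2·9.79 = [-5.71, 33.45].
34.0: z = 2.06, |z| > 2 → outlier.
Every other value lies within [-5.71, 33.45].

34.0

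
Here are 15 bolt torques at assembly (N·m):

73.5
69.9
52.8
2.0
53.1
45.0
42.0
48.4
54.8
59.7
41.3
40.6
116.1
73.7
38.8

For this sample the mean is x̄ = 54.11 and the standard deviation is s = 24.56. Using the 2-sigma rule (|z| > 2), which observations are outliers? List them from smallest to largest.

Cutoffs at x̄ ± 2s: 54.11 ± 2·24.56 = [4.99, 103.23].
2.0: z = -2.12, |z| > 2 → outlier.
116.1: z = 2.52, |z| > 2 → outlier.
Every other value lies within [4.99, 103.23].

2.0, 116.1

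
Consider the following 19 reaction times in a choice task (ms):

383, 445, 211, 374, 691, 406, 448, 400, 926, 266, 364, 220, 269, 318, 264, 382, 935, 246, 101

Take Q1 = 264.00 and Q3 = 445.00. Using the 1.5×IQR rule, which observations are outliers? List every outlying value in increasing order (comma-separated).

IQR = Q3 − Q1 = 445.00 − 264.00 = 181.00.
Lower fence = Q1 − 1.5·IQR = 264.00 − 271.50 = -7.50.
Upper fence = Q3 + 1.5·IQR = 445.00 + 271.50 = 716.50.
926 > 716.50 → outlier.
935 > 716.50 → outlier.
All remaining values lie within [-7.50, 716.50].

926, 935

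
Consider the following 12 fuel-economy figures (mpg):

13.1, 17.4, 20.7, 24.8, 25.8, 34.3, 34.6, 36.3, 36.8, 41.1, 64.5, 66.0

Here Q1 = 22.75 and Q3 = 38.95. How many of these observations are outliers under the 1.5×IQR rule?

2

IQR = 16.20; fences at 22.75 − 24.30 = -1.55 and 38.95 + 24.30 = 63.25.
Outside the cutoffs: 64.5, 66.0.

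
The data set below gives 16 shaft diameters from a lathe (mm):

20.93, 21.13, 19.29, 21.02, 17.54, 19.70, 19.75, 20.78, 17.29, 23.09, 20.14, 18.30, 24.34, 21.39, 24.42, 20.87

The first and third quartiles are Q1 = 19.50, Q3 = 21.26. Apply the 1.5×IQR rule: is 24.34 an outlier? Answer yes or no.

yes

IQR = Q3 − Q1 = 21.26 − 19.50 = 1.76.
Lower fence = Q1 − 1.5·IQR = 19.50 − 2.64 = 16.86.
Upper fence = Q3 + 1.5·IQR = 21.26 + 2.64 = 23.90.
24.34 lies above the upper fence.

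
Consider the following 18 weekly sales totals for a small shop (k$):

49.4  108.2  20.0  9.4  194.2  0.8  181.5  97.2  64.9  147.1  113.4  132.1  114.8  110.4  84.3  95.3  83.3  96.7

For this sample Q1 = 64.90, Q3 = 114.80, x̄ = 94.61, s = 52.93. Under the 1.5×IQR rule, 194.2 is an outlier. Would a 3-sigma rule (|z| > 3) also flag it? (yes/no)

no

z = (194.2 − 94.61) / 52.93 = 1.88.
|z| = 1.88 ≤ 3.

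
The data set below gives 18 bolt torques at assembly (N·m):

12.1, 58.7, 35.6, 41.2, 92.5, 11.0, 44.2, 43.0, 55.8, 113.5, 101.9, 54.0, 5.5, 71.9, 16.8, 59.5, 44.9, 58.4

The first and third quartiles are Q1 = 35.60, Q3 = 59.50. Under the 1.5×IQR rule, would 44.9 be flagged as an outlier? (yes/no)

no

IQR = Q3 − Q1 = 59.50 − 35.60 = 23.90.
Lower fence = Q1 − 1.5·IQR = 35.60 − 35.85 = -0.25.
Upper fence = Q3 + 1.5·IQR = 59.50 + 35.85 = 95.35.
44.9 lies within [-0.25, 95.35].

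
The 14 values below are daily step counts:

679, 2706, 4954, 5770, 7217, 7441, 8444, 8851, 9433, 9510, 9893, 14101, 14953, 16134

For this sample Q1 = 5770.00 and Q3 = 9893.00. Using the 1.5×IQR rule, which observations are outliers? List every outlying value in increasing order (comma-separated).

IQR = Q3 − Q1 = 9893.00 − 5770.00 = 4123.00.
Lower fence = Q1 − 1.5·IQR = 5770.00 − 6184.50 = -414.50.
Upper fence = Q3 + 1.5·IQR = 9893.00 + 6184.50 = 16077.50.
16134 > 16077.50 → outlier.
All remaining values lie within [-414.50, 16077.50].

16134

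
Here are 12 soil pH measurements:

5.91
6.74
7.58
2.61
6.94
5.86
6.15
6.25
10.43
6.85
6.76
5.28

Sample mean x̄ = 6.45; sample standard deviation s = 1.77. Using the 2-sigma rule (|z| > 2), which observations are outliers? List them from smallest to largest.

Cutoffs at x̄ ± 2s: 6.45 ± 2·1.77 = [2.91, 9.99].
2.61: z = -2.17, |z| > 2 → outlier.
10.43: z = 2.25, |z| > 2 → outlier.
Every other value lies within [2.91, 9.99].

2.61, 10.43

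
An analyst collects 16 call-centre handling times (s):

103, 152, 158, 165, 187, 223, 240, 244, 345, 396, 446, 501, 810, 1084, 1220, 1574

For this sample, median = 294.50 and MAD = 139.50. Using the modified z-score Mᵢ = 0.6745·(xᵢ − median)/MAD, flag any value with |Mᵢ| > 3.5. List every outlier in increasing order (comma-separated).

1084, 1220, 1574

|Mᵢ| > 3.5 ⇔ |xᵢ − 294.50| > 3.5·139.50/0.6745 = 723.87.
So outliers lie outside [-429.37, 1018.37].
1084: M = 3.82 → outlier.
1220: M = 4.47 → outlier.
1574: M = 6.19 → outlier.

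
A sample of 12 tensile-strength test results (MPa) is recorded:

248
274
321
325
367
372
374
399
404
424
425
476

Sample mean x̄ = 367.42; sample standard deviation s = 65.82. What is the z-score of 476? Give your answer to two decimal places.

z = (476 − 367.42) / 65.82 = 1.65.

1.65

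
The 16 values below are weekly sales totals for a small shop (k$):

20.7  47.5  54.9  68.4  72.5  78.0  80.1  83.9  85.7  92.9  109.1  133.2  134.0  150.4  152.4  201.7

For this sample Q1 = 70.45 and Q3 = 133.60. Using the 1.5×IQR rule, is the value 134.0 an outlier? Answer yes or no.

IQR = Q3 − Q1 = 133.60 − 70.45 = 63.15.
Lower fence = Q1 − 1.5·IQR = 70.45 − 94.725 = -24.275.
Upper fence = Q3 + 1.5·IQR = 133.60 + 94.725 = 228.325.
134.0 lies within [-24.275, 228.325].

no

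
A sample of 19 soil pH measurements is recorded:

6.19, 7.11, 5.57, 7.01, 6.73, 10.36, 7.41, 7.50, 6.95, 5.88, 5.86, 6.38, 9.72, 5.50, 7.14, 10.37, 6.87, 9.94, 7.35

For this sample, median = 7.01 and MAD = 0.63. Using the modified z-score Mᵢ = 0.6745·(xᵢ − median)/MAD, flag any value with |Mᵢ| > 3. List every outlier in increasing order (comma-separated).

9.94, 10.36, 10.37

|Mᵢ| > 3 ⇔ |xᵢ − 7.01| > 3·0.63/0.6745 = 2.80.
So outliers lie outside [4.21, 9.81].
9.94: M = 3.14 → outlier.
10.36: M = 3.59 → outlier.
10.37: M = 3.60 → outlier.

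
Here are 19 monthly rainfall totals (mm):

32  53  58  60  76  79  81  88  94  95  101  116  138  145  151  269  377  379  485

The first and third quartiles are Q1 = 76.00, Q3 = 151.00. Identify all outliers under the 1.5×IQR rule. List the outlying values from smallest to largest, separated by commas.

269, 377, 379, 485

IQR = Q3 − Q1 = 151.00 − 76.00 = 75.00.
Lower fence = Q1 − 1.5·IQR = 76.00 − 112.50 = -36.50.
Upper fence = Q3 + 1.5·IQR = 151.00 + 112.50 = 263.50.
269 > 263.50 → outlier.
377 > 263.50 → outlier.
379 > 263.50 → outlier.
485 > 263.50 → outlier.
All remaining values lie within [-36.50, 263.50].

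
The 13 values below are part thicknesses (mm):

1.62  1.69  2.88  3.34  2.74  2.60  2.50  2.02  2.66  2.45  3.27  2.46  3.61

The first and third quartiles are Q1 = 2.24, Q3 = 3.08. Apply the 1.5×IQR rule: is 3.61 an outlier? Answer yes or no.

no

IQR = Q3 − Q1 = 3.08 − 2.24 = 0.84.
Lower fence = Q1 − 1.5·IQR = 2.24 − 1.26 = 0.98.
Upper fence = Q3 + 1.5·IQR = 3.08 + 1.26 = 4.34.
3.61 lies within [0.98, 4.34].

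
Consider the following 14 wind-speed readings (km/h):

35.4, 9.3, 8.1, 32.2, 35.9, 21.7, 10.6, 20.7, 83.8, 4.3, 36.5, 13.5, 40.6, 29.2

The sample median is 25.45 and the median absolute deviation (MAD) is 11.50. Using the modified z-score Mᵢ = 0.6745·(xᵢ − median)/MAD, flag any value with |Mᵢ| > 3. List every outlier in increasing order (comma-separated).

|Mᵢ| > 3 ⇔ |xᵢ − 25.45| > 3·11.50/0.6745 = 51.15.
So outliers lie outside [-25.70, 76.60].
83.8: M = 3.42 → outlier.

83.8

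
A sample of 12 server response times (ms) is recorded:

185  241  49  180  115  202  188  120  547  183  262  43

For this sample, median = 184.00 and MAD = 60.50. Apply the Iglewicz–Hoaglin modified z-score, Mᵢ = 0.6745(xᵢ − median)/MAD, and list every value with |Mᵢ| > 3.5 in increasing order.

|Mᵢ| > 3.5 ⇔ |xᵢ − 184.00| > 3.5·60.50/0.6745 = 313.94.
So outliers lie outside [-129.94, 497.94].
547: M = 4.05 → outlier.

547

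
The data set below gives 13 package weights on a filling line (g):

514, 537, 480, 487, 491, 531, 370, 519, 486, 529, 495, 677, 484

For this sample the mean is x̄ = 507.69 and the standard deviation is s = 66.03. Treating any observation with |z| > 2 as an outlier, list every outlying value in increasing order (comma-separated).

Cutoffs at x̄ ± 2s: 507.69 ± 2·66.03 = [375.63, 639.75].
370: z = -2.09, |z| > 2 → outlier.
677: z = 2.56, |z| > 2 → outlier.
Every other value lies within [375.63, 639.75].

370, 677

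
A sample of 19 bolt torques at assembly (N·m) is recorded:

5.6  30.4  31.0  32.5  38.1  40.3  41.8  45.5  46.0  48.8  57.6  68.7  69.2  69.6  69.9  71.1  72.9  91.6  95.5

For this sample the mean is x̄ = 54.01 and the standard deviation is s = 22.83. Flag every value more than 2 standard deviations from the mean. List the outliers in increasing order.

Cutoffs at x̄ ± 2s: 54.01 ± 2·22.83 = [8.35, 99.67].
5.6: z = -2.12, |z| > 2 → outlier.
Every other value lies within [8.35, 99.67].

5.6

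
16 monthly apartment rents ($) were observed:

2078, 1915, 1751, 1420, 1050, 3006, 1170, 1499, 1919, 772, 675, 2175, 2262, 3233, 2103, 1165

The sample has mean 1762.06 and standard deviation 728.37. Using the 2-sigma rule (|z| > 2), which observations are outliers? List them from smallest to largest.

3233

Cutoffs at x̄ ± 2s: 1762.06 ± 2·728.37 = [305.32, 3218.80].
3233: z = 2.02, |z| > 2 → outlier.
Every other value lies within [305.32, 3218.80].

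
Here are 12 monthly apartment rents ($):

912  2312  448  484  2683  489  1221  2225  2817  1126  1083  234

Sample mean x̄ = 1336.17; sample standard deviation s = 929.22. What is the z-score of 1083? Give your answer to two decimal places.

z = (1083 − 1336.17) / 929.22 = -0.27.

-0.27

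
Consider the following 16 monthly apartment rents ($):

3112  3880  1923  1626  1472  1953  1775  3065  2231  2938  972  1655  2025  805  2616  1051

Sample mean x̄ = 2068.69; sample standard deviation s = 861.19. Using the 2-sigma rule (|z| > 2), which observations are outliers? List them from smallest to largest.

Cutoffs at x̄ ± 2s: 2068.69 ± 2·861.19 = [346.31, 3791.07].
3880: z = 2.10, |z| > 2 → outlier.
Every other value lies within [346.31, 3791.07].

3880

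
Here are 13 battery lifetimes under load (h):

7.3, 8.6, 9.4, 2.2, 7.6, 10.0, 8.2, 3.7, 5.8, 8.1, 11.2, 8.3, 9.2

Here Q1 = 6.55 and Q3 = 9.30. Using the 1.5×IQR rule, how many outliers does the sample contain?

1

IQR = 2.75; fences at 6.55 − 4.125 = 2.425 and 9.30 + 4.125 = 13.425.
Outside the cutoffs: 2.2.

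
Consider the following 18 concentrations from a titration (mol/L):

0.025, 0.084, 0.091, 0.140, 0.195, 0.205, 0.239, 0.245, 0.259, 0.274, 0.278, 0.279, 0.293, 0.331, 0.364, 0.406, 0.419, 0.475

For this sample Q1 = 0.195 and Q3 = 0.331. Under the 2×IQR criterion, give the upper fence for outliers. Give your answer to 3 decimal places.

IQR = Q3 − Q1 = 0.331 − 0.195 = 0.136.
Lower fence = Q1 − 2·IQR = 0.195 − 0.272 = -0.077.
Upper fence = Q3 + 2·IQR = 0.331 + 0.272 = 0.603.

0.603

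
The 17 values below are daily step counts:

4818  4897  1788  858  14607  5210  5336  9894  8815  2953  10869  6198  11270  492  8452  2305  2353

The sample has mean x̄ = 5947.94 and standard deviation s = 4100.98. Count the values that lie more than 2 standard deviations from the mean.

Cutoffs: x̄ ± 2s = [-2254.02, 14149.90].
Outside the cutoffs: 14607.

1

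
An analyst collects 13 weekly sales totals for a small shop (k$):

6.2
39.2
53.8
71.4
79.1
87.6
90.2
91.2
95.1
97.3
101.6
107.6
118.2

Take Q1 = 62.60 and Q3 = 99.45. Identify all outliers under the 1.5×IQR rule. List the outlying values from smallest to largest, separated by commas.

6.2

IQR = Q3 − Q1 = 99.45 − 62.60 = 36.85.
Lower fence = Q1 − 1.5·IQR = 62.60 − 55.275 = 7.325.
Upper fence = Q3 + 1.5·IQR = 99.45 + 55.275 = 154.725.
6.2 < 7.325 → outlier.
All remaining values lie within [7.325, 154.725].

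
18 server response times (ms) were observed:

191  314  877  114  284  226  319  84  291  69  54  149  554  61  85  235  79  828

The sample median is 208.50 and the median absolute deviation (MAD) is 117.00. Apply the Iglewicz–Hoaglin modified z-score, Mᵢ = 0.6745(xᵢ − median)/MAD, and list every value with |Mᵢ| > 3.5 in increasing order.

828, 877

|Mᵢ| > 3.5 ⇔ |xᵢ − 208.50| > 3.5·117.00/0.6745 = 607.12.
So outliers lie outside [-398.62, 815.62].
828: M = 3.57 → outlier.
877: M = 3.85 → outlier.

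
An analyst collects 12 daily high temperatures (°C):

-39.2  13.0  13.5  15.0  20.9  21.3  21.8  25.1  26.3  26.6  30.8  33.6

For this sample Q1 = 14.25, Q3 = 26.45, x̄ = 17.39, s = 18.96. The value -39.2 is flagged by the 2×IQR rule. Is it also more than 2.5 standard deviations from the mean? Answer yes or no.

yes

z = (-39.2 − 17.39) / 18.96 = -2.98.
|z| = 2.98 > 2.5.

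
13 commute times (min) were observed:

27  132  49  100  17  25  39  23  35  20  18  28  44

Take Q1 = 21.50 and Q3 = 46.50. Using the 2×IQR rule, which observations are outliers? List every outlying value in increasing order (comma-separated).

IQR = Q3 − Q1 = 46.50 − 21.50 = 25.00.
Lower fence = Q1 − 2·IQR = 21.50 − 50.00 = -28.50.
Upper fence = Q3 + 2·IQR = 46.50 + 50.00 = 96.50.
100 > 96.50 → outlier.
132 > 96.50 → outlier.
All remaining values lie within [-28.50, 96.50].

100, 132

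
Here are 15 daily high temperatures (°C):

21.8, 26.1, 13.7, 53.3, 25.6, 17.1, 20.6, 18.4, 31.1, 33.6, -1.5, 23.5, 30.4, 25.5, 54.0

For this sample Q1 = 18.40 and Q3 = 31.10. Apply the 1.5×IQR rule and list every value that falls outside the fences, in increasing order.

IQR = Q3 − Q1 = 31.10 − 18.40 = 12.70.
Lower fence = Q1 − 1.5·IQR = 18.40 − 19.05 = -0.65.
Upper fence = Q3 + 1.5·IQR = 31.10 + 19.05 = 50.15.
-1.5 < -0.65 → outlier.
53.3 > 50.15 → outlier.
54.0 > 50.15 → outlier.
All remaining values lie within [-0.65, 50.15].

-1.5, 53.3, 54.0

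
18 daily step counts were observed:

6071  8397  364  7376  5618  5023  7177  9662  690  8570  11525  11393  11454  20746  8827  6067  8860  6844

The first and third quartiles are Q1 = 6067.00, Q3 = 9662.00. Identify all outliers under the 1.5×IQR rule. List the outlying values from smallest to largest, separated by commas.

IQR = Q3 − Q1 = 9662.00 − 6067.00 = 3595.00.
Lower fence = Q1 − 1.5·IQR = 6067.00 − 5392.50 = 674.50.
Upper fence = Q3 + 1.5·IQR = 9662.00 + 5392.50 = 15054.50.
364 < 674.50 → outlier.
20746 > 15054.50 → outlier.
All remaining values lie within [674.50, 15054.50].

364, 20746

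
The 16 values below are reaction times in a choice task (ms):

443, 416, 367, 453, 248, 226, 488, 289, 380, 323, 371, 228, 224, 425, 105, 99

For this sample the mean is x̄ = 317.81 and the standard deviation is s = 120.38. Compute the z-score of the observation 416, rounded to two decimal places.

0.82

z = (416 − 317.81) / 120.38 = 0.82.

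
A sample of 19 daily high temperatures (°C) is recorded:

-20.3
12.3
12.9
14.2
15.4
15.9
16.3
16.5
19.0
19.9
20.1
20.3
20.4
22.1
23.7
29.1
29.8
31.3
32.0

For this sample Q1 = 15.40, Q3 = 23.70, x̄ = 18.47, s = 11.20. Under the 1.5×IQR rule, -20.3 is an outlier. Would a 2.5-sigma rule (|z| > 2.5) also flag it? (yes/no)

z = (-20.3 − 18.47) / 11.20 = -3.46.
|z| = 3.46 > 2.5.

yes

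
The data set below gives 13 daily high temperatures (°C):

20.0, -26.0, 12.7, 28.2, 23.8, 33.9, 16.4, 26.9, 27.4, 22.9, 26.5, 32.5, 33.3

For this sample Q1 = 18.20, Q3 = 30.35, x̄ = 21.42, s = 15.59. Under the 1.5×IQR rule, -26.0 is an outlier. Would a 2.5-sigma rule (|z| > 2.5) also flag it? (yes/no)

z = (-26.0 − 21.42) / 15.59 = -3.04.
|z| = 3.04 > 2.5.

yes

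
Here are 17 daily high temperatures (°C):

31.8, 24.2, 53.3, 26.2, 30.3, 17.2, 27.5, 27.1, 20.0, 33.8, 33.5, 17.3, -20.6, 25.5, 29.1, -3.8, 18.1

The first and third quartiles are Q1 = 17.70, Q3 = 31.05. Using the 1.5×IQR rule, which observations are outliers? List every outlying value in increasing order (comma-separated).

-20.6, -3.8, 53.3

IQR = Q3 − Q1 = 31.05 − 17.70 = 13.35.
Lower fence = Q1 − 1.5·IQR = 17.70 − 20.025 = -2.325.
Upper fence = Q3 + 1.5·IQR = 31.05 + 20.025 = 51.075.
-20.6 < -2.325 → outlier.
-3.8 < -2.325 → outlier.
53.3 > 51.075 → outlier.
All remaining values lie within [-2.325, 51.075].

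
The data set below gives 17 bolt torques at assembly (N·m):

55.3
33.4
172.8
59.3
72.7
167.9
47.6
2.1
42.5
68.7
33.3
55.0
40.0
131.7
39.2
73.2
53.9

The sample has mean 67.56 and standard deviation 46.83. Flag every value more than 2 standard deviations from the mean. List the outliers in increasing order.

Cutoffs at x̄ ± 2s: 67.56 ± 2·46.83 = [-26.10, 161.22].
167.9: z = 2.14, |z| > 2 → outlier.
172.8: z = 2.25, |z| > 2 → outlier.
Every other value lies within [-26.10, 161.22].

167.9, 172.8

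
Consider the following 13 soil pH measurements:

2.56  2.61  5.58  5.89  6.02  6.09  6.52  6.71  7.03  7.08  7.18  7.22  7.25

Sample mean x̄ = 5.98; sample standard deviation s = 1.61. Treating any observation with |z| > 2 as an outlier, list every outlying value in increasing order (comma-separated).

Cutoffs at x̄ ± 2s: 5.98 ± 2·1.61 = [2.76, 9.20].
2.56: z = -2.12, |z| > 2 → outlier.
2.61: z = -2.09, |z| > 2 → outlier.
Every other value lies within [2.76, 9.20].

2.56, 2.61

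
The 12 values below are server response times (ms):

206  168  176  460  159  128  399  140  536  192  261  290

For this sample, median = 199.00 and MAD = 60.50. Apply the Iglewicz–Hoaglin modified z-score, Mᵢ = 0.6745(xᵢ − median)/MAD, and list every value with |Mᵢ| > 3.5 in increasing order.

536

|Mᵢ| > 3.5 ⇔ |xᵢ − 199.00| > 3.5·60.50/0.6745 = 313.94.
So outliers lie outside [-114.94, 512.94].
536: M = 3.76 → outlier.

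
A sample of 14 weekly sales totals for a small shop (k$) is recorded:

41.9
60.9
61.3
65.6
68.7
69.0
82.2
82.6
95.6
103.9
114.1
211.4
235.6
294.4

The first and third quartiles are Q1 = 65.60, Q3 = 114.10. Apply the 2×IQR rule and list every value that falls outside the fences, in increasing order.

IQR = Q3 − Q1 = 114.10 − 65.60 = 48.50.
Lower fence = Q1 − 2·IQR = 65.60 − 97.00 = -31.40.
Upper fence = Q3 + 2·IQR = 114.10 + 97.00 = 211.10.
211.4 > 211.10 → outlier.
235.6 > 211.10 → outlier.
294.4 > 211.10 → outlier.
All remaining values lie within [-31.40, 211.10].

211.4, 235.6, 294.4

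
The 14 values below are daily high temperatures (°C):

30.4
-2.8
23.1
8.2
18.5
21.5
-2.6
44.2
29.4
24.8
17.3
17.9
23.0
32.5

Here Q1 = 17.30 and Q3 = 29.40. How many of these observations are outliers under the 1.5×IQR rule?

2

IQR = 12.10; fences at 17.30 − 18.15 = -0.85 and 29.40 + 18.15 = 47.55.
Outside the cutoffs: -2.8, -2.6.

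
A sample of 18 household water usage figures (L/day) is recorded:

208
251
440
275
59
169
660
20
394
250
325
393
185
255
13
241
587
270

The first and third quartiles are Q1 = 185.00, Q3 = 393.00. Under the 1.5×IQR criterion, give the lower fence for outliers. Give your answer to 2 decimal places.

IQR = Q3 − Q1 = 393.00 − 185.00 = 208.00.
Lower fence = Q1 − 1.5·IQR = 185.00 − 312.00 = -127.00.
Upper fence = Q3 + 1.5·IQR = 393.00 + 312.00 = 705.00.

-127.00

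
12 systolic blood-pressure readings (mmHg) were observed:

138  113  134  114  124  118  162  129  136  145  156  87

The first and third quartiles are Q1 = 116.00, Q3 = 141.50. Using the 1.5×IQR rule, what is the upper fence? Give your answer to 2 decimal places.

IQR = Q3 − Q1 = 141.50 − 116.00 = 25.50.
Lower fence = Q1 − 1.5·IQR = 116.00 − 38.25 = 77.75.
Upper fence = Q3 + 1.5·IQR = 141.50 + 38.25 = 179.75.

179.75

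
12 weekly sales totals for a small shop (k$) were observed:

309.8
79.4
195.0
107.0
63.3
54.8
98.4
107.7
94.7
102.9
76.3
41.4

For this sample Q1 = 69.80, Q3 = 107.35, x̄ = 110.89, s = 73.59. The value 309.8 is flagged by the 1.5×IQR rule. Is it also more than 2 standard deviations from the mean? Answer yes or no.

z = (309.8 − 110.89) / 73.59 = 2.70.
|z| = 2.70 > 2.

yes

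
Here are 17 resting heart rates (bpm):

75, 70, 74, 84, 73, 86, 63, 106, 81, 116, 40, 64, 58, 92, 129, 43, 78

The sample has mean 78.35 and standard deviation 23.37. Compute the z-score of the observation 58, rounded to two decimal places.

z = (58 − 78.35) / 23.37 = -0.87.

-0.87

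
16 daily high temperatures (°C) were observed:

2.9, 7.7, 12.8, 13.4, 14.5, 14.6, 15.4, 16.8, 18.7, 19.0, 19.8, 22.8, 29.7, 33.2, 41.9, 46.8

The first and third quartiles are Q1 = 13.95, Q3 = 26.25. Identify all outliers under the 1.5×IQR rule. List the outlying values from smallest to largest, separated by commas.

IQR = Q3 − Q1 = 26.25 − 13.95 = 12.30.
Lower fence = Q1 − 1.5·IQR = 13.95 − 18.45 = -4.50.
Upper fence = Q3 + 1.5·IQR = 26.25 + 18.45 = 44.70.
46.8 > 44.70 → outlier.
All remaining values lie within [-4.50, 44.70].

46.8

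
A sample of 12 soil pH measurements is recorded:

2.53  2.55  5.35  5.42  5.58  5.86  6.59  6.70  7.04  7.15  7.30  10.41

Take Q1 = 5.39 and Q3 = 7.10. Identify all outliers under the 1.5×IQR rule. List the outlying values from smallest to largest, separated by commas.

2.53, 2.55, 10.41

IQR = Q3 − Q1 = 7.10 − 5.39 = 1.71.
Lower fence = Q1 − 1.5·IQR = 5.39 − 2.565 = 2.825.
Upper fence = Q3 + 1.5·IQR = 7.10 + 2.565 = 9.665.
2.53 < 2.825 → outlier.
2.55 < 2.825 → outlier.
10.41 > 9.665 → outlier.
All remaining values lie within [2.825, 9.665].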